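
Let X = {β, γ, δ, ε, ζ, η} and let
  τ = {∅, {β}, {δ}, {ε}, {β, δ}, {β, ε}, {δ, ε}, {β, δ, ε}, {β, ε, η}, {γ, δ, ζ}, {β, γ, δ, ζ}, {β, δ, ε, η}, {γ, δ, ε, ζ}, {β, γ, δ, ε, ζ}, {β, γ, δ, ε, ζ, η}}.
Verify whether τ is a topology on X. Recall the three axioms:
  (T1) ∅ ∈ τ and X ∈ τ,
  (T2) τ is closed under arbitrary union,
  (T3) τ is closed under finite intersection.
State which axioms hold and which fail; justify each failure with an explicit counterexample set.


τ IS a topology on X.

Axiom (T1): ∅ ∈ τ? Yes; X ∈ τ? Yes.
Axiom (T2/T3): check pairwise unions and intersections of members of τ.
All pairwise intersections and unions checked — each lies in τ. Therefore τ satisfies (T1), (T2), (T3): it IS a topology on X.


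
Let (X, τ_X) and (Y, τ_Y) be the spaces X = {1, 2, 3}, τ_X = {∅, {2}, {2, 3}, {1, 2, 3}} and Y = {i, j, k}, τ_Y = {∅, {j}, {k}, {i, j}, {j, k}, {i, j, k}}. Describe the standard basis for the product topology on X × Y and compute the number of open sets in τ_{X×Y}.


Basis B = {∅ × ∅, {2} × {j}, {2} × {k}, {2} × {i, j}, {2} × {j, k}, {2, 3} × {j}, {2, 3} × {k}, {1, 2, 3} × {j}, {1, 2, 3} × {k}, {2} × {i, j, k}, {2, 3} × {i, j}, {2, 3} × {j, k}, {1, 2, 3} × {i, j}, {1, 2, 3} × {j, k}, {2, 3} × {i, j, k}, {1, 2, 3} × {i, j, k}}; |τ_{X×Y}| = 40.

Enumerate products U × V with U ∈ τ_X, V ∈ τ_Y (deduplicated):
  ∅ × ∅ = {} (∅)
  {2} × {j} = {(2,j)}
  {2} × {k} = {(2,k)}
  {2} × {i, j} = {(2,i), (2,j)}
  {2} × {j, k} = {(2,j), (2,k)}
  {2, 3} × {j} = {(2,j), (3,j)}
  {2, 3} × {k} = {(2,k), (3,k)}
  {1, 2, 3} × {j} = {(1,j), (2,j), (3,j)}
  {1, 2, 3} × {k} = {(1,k), (2,k), (3,k)}
  {2} × {i, j, k} = {(2,i), (2,j), (2,k)}
  {2, 3} × {i, j} = {(2,i), (2,j), (3,i), (3,j)}
  {2, 3} × {j, k} = {(2,j), (2,k), (3,j), (3,k)}
  {1, 2, 3} × {i, j} = {(1,i), (1,j), (2,i), (2,j), (3,i), (3,j)}
  {1, 2, 3} × {j, k} = {(1,j), (1,k), (2,j), (2,k), (3,j), (3,k)}
  {2, 3} × {i, j, k} = {(2,i), (2,j), (2,k), (3,i), (3,j), (3,k)}
  {1, 2, 3} × {i, j, k} = {(1,i), (1,j), (1,k), (2,i), (2,j), (2,k), (3,i), (3,j), (3,k)}
These 16 distinct sets form the basis B.
Close under arbitrary unions to get τ_{X×Y}; counting gives |τ_{X×Y}| = 40.


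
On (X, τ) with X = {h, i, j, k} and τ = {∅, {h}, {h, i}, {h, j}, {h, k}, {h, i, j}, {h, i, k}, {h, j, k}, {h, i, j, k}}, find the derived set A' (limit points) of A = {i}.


A' = ∅

For each x ∈ X, list the open sets U ∈ τ with x ∈ U, then check whether U ∩ (A ∖ {x}) ≠ ∅ for every such U.
  x = h: open {h} ∋ x has {h} ∩ (A ∖ {h}) = ∅, so x is NOT a limit point.
  x = i: open {h, i} ∋ x has {h, i} ∩ (A ∖ {i}) = ∅, so x is NOT a limit point.
  x = j: open {h, j} ∋ x has {h, j} ∩ (A ∖ {j}) = ∅, so x is NOT a limit point.
  x = k: open {h, k} ∋ x has {h, k} ∩ (A ∖ {k}) = ∅, so x is NOT a limit point.
Collecting: A' = ∅.


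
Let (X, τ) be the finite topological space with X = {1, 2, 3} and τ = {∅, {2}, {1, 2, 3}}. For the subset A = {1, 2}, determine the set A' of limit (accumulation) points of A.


A' = {1, 3}

For each x ∈ X, list the open sets U ∈ τ with x ∈ U, then check whether U ∩ (A ∖ {x}) ≠ ∅ for every such U.
  x = 1: opens ∋ x are {1, 2, 3}; each meets A ∖ {1}, so x IS a limit point.
  x = 2: open {2} ∋ x has {2} ∩ (A ∖ {2}) = ∅, so x is NOT a limit point.
  x = 3: opens ∋ x are {1, 2, 3}; each meets A ∖ {3}, so x IS a limit point.
Collecting: A' = {1, 3}.


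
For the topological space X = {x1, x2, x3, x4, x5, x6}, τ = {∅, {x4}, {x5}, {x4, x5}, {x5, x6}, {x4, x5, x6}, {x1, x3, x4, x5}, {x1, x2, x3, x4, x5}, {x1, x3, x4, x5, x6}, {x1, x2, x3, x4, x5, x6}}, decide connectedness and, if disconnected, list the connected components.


(X, τ) is connected.

Find clopen sets (U ∈ τ with X ∖ U ∈ τ):
  U = ∅, X ∖ U = {x1, x2, x3, x4, x5, x6} — both open, so U is clopen.
  U = {x1, x2, x3, x4, x5, x6}, X ∖ U = ∅ — both open, so U is clopen.
Only trivial clopens (∅ and X) exist, so (X, τ) is connected.
Compute connected components by grouping points that agree on all clopens:
  component: {x1, x2, x3, x4, x5, x6}


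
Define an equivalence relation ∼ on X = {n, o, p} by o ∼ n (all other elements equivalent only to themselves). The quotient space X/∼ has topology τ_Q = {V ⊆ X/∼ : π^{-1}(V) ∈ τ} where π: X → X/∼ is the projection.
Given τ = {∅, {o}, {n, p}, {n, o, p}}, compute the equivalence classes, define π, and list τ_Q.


X/∼ = {[n=o], [p]}; |τ_Q| = 2.

Equivalence classes: [n=o], [p].
Quotient map π: X → X/∼ sends n ↦ [n=o], o ↦ [n=o], p ↦ [p].
For each subset V ⊆ X/∼, compute π^{-1}(V) ⊆ X and check whether π^{-1}(V) ∈ τ. V is open in τ_Q iff π^{-1}(V) ∈ τ.
  V = {}: π^{-1}(V) = ∅ ∈ τ ✓.
  V = {[n=o]}: π^{-1}(V) = {n, o} ∉ τ ✗.
  V = {[p]}: π^{-1}(V) = {p} ∉ τ ✗.
  V = {[n=o], [p]}: π^{-1}(V) = {n, o, p} ∈ τ ✓.
Open sets in the quotient: τ_Q = {{}, {[n=o], [p]}} (2 elements).


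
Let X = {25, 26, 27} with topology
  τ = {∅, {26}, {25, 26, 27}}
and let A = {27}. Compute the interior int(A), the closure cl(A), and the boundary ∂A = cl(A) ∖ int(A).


int(A) = ∅, cl(A) = {25, 27}, ∂A = {25, 27}.

Closed sets in (X, τ) are complements of opens:
  closed(X, τ) = {∅, {25, 27}, {25, 26, 27}}.
int(A) = ⋃ {U ∈ τ : U ⊆ A}. Opens contained in A: ∅.
Taking the union of these: int(A) = ∅.
cl(A) = ⋂ {C closed : A ⊆ C}. Closed sets containing A: {25, 27}, {25, 26, 27}.
Intersecting these: cl(A) = {25, 27}.
∂A = cl(A) ∖ int(A) = {25, 27} ∖ ∅ = {25, 27}.


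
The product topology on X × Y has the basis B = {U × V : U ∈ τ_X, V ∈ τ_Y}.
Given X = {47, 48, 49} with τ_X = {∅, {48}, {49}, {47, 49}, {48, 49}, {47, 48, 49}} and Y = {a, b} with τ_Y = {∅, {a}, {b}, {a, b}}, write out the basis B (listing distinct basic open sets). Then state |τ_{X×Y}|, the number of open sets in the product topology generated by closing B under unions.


Basis B = {∅ × ∅, {48} × {a}, {48} × {b}, {49} × {a}, {49} × {b}, {47, 49} × {a}, {47, 49} × {b}, {48} × {a, b}, {48, 49} × {a}, {48, 49} × {b}, {49} × {a, b}, {47, 48, 49} × {a}, {47, 48, 49} × {b}, {47, 49} × {a, b}, {48, 49} × {a, b}, {47, 48, 49} × {a, b}}; |τ_{X×Y}| = 36.

Enumerate products U × V with U ∈ τ_X, V ∈ τ_Y (deduplicated):
  ∅ × ∅ = {} (∅)
  {48} × {a} = {(48,a)}
  {48} × {b} = {(48,b)}
  {49} × {a} = {(49,a)}
  {49} × {b} = {(49,b)}
  {47, 49} × {a} = {(47,a), (49,a)}
  {47, 49} × {b} = {(47,b), (49,b)}
  {48} × {a, b} = {(48,a), (48,b)}
  {48, 49} × {a} = {(48,a), (49,a)}
  {48, 49} × {b} = {(48,b), (49,b)}
  {49} × {a, b} = {(49,a), (49,b)}
  {47, 48, 49} × {a} = {(47,a), (48,a), (49,a)}
  {47, 48, 49} × {b} = {(47,b), (48,b), (49,b)}
  {47, 49} × {a, b} = {(47,a), (47,b), (49,a), (49,b)}
  {48, 49} × {a, b} = {(48,a), (48,b), (49,a), (49,b)}
  {47, 48, 49} × {a, b} = {(47,a), (47,b), (48,a), (48,b), (49,a), (49,b)}
These 16 distinct sets form the basis B.
Close under arbitrary unions to get τ_{X×Y}; counting gives |τ_{X×Y}| = 36.


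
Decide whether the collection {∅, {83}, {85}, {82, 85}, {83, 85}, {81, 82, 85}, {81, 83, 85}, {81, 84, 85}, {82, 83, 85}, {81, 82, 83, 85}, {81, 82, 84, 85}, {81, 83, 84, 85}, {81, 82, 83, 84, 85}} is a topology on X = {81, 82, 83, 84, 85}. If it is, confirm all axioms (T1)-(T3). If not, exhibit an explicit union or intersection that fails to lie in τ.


τ is NOT a topology on X.

Axiom (T1): ∅ ∈ τ? Yes; X ∈ τ? Yes.
Axiom (T2/T3): check pairwise unions and intersections of members of τ.
Counterexample for (T3): {81, 82, 85} ∩ {81, 83, 85} = {81, 85} ∉ τ. Therefore τ is NOT a topology.


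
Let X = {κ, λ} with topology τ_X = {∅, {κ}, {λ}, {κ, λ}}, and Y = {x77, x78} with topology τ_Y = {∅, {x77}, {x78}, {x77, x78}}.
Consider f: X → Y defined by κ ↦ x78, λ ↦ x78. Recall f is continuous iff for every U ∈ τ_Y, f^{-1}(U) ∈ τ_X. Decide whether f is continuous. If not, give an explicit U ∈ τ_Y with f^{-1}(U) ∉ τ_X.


f IS continuous.

Compute f^{-1}(U) for each U ∈ τ_Y:
  U = ∅: f^{-1}(U) = ∅ ∈ τ_X ✓.
  U = {x77}: f^{-1}(U) = ∅ ∈ τ_X ✓.
  U = {x78}: f^{-1}(U) = {κ, λ} ∈ τ_X ✓.
  U = {x77, x78}: f^{-1}(U) = {κ, λ} ∈ τ_X ✓.
Every preimage lies in τ_X, so f IS continuous.


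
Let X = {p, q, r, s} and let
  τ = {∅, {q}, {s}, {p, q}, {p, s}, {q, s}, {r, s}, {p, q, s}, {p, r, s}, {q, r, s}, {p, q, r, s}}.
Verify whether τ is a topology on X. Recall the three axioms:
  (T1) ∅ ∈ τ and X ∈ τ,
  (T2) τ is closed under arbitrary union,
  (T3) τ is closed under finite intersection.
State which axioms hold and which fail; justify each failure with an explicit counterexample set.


τ is NOT a topology on X.

Axiom (T1): ∅ ∈ τ? Yes; X ∈ τ? Yes.
Axiom (T2/T3): check pairwise unions and intersections of members of τ.
Counterexample for (T3): {p, q} ∩ {p, s} = {p} ∉ τ. Therefore τ is NOT a topology.


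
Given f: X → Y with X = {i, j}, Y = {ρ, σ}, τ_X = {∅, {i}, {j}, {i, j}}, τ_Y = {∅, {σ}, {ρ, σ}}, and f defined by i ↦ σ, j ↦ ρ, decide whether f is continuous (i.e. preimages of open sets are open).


f IS continuous.

Compute f^{-1}(U) for each U ∈ τ_Y:
  U = ∅: f^{-1}(U) = ∅ ∈ τ_X ✓.
  U = {σ}: f^{-1}(U) = {i} ∈ τ_X ✓.
  U = {ρ, σ}: f^{-1}(U) = {i, j} ∈ τ_X ✓.
Every preimage lies in τ_X, so f IS continuous.


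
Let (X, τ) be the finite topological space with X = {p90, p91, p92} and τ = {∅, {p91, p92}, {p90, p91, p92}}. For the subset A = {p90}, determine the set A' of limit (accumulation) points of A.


A' = ∅

For each x ∈ X, list the open sets U ∈ τ with x ∈ U, then check whether U ∩ (A ∖ {x}) ≠ ∅ for every such U.
  x = p90: open {p90, p91, p92} ∋ x has {p90, p91, p92} ∩ (A ∖ {p90}) = ∅, so x is NOT a limit point.
  x = p91: open {p91, p92} ∋ x has {p91, p92} ∩ (A ∖ {p91}) = ∅, so x is NOT a limit point.
  x = p92: open {p91, p92} ∋ x has {p91, p92} ∩ (A ∖ {p92}) = ∅, so x is NOT a limit point.
Collecting: A' = ∅.


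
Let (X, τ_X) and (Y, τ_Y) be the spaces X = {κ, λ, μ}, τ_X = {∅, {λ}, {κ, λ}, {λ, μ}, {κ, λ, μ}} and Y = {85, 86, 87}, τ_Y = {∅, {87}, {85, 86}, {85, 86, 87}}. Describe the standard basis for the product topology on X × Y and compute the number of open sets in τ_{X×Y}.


Basis B = {∅ × ∅, {λ} × {87}, {κ, λ} × {87}, {λ} × {85, 86}, {λ, μ} × {87}, {κ, λ, μ} × {87}, {λ} × {85, 86, 87}, {κ, λ} × {85, 86}, {λ, μ} × {85, 86}, {κ, λ} × {85, 86, 87}, {κ, λ, μ} × {85, 86}, {λ, μ} × {85, 86, 87}, {κ, λ, μ} × {85, 86, 87}}; |τ_{X×Y}| = 25.

Enumerate products U × V with U ∈ τ_X, V ∈ τ_Y (deduplicated):
  ∅ × ∅ = {} (∅)
  {λ} × {87} = {(λ,87)}
  {κ, λ} × {87} = {(κ,87), (λ,87)}
  {λ} × {85, 86} = {(λ,85), (λ,86)}
  {λ, μ} × {87} = {(λ,87), (μ,87)}
  {κ, λ, μ} × {87} = {(κ,87), (λ,87), (μ,87)}
  {λ} × {85, 86, 87} = {(λ,85), (λ,86), (λ,87)}
  {κ, λ} × {85, 86} = {(κ,85), (κ,86), (λ,85), (λ,86)}
  {λ, μ} × {85, 86} = {(λ,85), (λ,86), (μ,85), (μ,86)}
  {κ, λ} × {85, 86, 87} = {(κ,85), (κ,86), (κ,87), (λ,85), (λ,86), (λ,87)}
  {κ, λ, μ} × {85, 86} = {(κ,85), (κ,86), (λ,85), (λ,86), (μ,85), (μ,86)}
  {λ, μ} × {85, 86, 87} = {(λ,85), (λ,86), (λ,87), (μ,85), (μ,86), (μ,87)}
  {κ, λ, μ} × {85, 86, 87} = {(κ,85), (κ,86), (κ,87), (λ,85), (λ,86), (λ,87), (μ,85), (μ,86), (μ,87)}
These 13 distinct sets form the basis B.
Close under arbitrary unions to get τ_{X×Y}; counting gives |τ_{X×Y}| = 25.


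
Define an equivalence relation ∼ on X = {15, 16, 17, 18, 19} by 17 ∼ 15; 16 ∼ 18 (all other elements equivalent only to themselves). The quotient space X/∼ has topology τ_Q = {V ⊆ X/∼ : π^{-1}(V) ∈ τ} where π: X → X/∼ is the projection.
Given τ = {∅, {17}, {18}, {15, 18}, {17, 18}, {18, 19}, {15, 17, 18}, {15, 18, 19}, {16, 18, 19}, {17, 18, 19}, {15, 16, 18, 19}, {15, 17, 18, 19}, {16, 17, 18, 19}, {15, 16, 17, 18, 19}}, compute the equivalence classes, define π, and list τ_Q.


X/∼ = {[15=17], [16=18], [19]}; |τ_Q| = 3.

Equivalence classes: [15=17], [16=18], [19].
Quotient map π: X → X/∼ sends 15 ↦ [15=17], 16 ↦ [16=18], 17 ↦ [15=17], 18 ↦ [16=18], 19 ↦ [19].
For each subset V ⊆ X/∼, compute π^{-1}(V) ⊆ X and check whether π^{-1}(V) ∈ τ. V is open in τ_Q iff π^{-1}(V) ∈ τ.
  V = {}: π^{-1}(V) = ∅ ∈ τ ✓.
  V = {[15=17]}: π^{-1}(V) = {15, 17} ∉ τ ✗.
  V = {[16=18]}: π^{-1}(V) = {16, 18} ∉ τ ✗.
  V = {[15=17], [16=18]}: π^{-1}(V) = {15, 16, 17, 18} ∉ τ ✗.
  V = {[19]}: π^{-1}(V) = {19} ∉ τ ✗.
  V = {[15=17], [19]}: π^{-1}(V) = {15, 17, 19} ∉ τ ✗.
  V = {[16=18], [19]}: π^{-1}(V) = {16, 18, 19} ∈ τ ✓.
  V = {[15=17], [16=18], [19]}: π^{-1}(V) = {15, 16, 17, 18, 19} ∈ τ ✓.
Open sets in the quotient: τ_Q = {{}, {[16=18], [19]}, {[15=17], [16=18], [19]}} (3 elements).


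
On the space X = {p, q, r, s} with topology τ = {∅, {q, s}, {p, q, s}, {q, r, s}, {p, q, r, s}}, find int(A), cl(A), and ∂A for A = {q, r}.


int(A) = ∅, cl(A) = {p, q, r, s}, ∂A = {p, q, r, s}.

Closed sets in (X, τ) are complements of opens:
  closed(X, τ) = {∅, {p}, {r}, {p, r}, {p, q, r, s}}.
int(A) = ⋃ {U ∈ τ : U ⊆ A}. Opens contained in A: ∅.
Taking the union of these: int(A) = ∅.
cl(A) = ⋂ {C closed : A ⊆ C}. Closed sets containing A: {p, q, r, s}.
Intersecting these: cl(A) = {p, q, r, s}.
∂A = cl(A) ∖ int(A) = {p, q, r, s} ∖ ∅ = {p, q, r, s}.


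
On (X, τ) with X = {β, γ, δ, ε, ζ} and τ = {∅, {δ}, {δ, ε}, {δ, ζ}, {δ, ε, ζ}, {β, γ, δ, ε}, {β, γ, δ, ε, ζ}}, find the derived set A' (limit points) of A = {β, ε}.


A' = {β, γ}

For each x ∈ X, list the open sets U ∈ τ with x ∈ U, then check whether U ∩ (A ∖ {x}) ≠ ∅ for every such U.
  x = β: opens ∋ x are {β, γ, δ, ε}, {β, γ, δ, ε, ζ}; each meets A ∖ {β}, so x IS a limit point.
  x = γ: opens ∋ x are {β, γ, δ, ε}, {β, γ, δ, ε, ζ}; each meets A ∖ {γ}, so x IS a limit point.
  x = δ: open {δ} ∋ x has {δ} ∩ (A ∖ {δ}) = ∅, so x is NOT a limit point.
  x = ε: open {δ, ε} ∋ x has {δ, ε} ∩ (A ∖ {ε}) = ∅, so x is NOT a limit point.
  x = ζ: open {δ, ζ} ∋ x has {δ, ζ} ∩ (A ∖ {ζ}) = ∅, so x is NOT a limit point.
Collecting: A' = {β, γ}.


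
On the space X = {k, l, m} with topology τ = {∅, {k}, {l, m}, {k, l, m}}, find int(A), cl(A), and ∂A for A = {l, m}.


int(A) = {l, m}, cl(A) = {l, m}, ∂A = ∅.

Closed sets in (X, τ) are complements of opens:
  closed(X, τ) = {∅, {k}, {l, m}, {k, l, m}}.
int(A) = ⋃ {U ∈ τ : U ⊆ A}. Opens contained in A: ∅, {l, m}.
Taking the union of these: int(A) = {l, m}.
cl(A) = ⋂ {C closed : A ⊆ C}. Closed sets containing A: {l, m}, {k, l, m}.
Intersecting these: cl(A) = {l, m}.
∂A = cl(A) ∖ int(A) = {l, m} ∖ {l, m} = ∅.


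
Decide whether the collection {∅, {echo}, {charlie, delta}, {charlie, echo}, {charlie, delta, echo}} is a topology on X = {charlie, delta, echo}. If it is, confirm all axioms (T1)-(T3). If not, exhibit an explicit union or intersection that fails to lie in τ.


τ is NOT a topology on X.

Axiom (T1): ∅ ∈ τ? Yes; X ∈ τ? Yes.
Axiom (T2/T3): check pairwise unions and intersections of members of τ.
Counterexample for (T3): {charlie, delta} ∩ {charlie, echo} = {charlie} ∉ τ. Therefore τ is NOT a topology.


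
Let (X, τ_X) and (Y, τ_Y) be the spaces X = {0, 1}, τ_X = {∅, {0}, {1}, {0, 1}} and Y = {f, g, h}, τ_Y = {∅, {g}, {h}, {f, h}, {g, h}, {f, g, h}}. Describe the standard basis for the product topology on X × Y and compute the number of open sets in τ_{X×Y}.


Basis B = {∅ × ∅, {0} × {g}, {0} × {h}, {1} × {g}, {1} × {h}, {0} × {f, h}, {0} × {g, h}, {0, 1} × {g}, {0, 1} × {h}, {1} × {f, h}, {1} × {g, h}, {0} × {f, g, h}, {1} × {f, g, h}, {0, 1} × {f, h}, {0, 1} × {g, h}, {0, 1} × {f, g, h}}; |τ_{X×Y}| = 36.

Enumerate products U × V with U ∈ τ_X, V ∈ τ_Y (deduplicated):
  ∅ × ∅ = {} (∅)
  {0} × {g} = {(0,g)}
  {0} × {h} = {(0,h)}
  {1} × {g} = {(1,g)}
  {1} × {h} = {(1,h)}
  {0} × {f, h} = {(0,f), (0,h)}
  {0} × {g, h} = {(0,g), (0,h)}
  {0, 1} × {g} = {(0,g), (1,g)}
  {0, 1} × {h} = {(0,h), (1,h)}
  {1} × {f, h} = {(1,f), (1,h)}
  {1} × {g, h} = {(1,g), (1,h)}
  {0} × {f, g, h} = {(0,f), (0,g), (0,h)}
  {1} × {f, g, h} = {(1,f), (1,g), (1,h)}
  {0, 1} × {f, h} = {(0,f), (0,h), (1,f), (1,h)}
  {0, 1} × {g, h} = {(0,g), (0,h), (1,g), (1,h)}
  {0, 1} × {f, g, h} = {(0,f), (0,g), (0,h), (1,f), (1,g), (1,h)}
These 16 distinct sets form the basis B.
Close under arbitrary unions to get τ_{X×Y}; counting gives |τ_{X×Y}| = 36.


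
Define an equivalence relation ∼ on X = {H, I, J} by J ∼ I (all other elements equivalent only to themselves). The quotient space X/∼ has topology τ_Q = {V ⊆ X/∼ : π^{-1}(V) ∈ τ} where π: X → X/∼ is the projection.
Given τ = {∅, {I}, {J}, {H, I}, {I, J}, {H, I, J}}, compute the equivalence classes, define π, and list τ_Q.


X/∼ = {[H], [I=J]}; |τ_Q| = 3.

Equivalence classes: [H], [I=J].
Quotient map π: X → X/∼ sends H ↦ [H], I ↦ [I=J], J ↦ [I=J].
For each subset V ⊆ X/∼, compute π^{-1}(V) ⊆ X and check whether π^{-1}(V) ∈ τ. V is open in τ_Q iff π^{-1}(V) ∈ τ.
  V = {}: π^{-1}(V) = ∅ ∈ τ ✓.
  V = {[H]}: π^{-1}(V) = {H} ∉ τ ✗.
  V = {[I=J]}: π^{-1}(V) = {I, J} ∈ τ ✓.
  V = {[H], [I=J]}: π^{-1}(V) = {H, I, J} ∈ τ ✓.
Open sets in the quotient: τ_Q = {{}, {[I=J]}, {[H], [I=J]}} (3 elements).


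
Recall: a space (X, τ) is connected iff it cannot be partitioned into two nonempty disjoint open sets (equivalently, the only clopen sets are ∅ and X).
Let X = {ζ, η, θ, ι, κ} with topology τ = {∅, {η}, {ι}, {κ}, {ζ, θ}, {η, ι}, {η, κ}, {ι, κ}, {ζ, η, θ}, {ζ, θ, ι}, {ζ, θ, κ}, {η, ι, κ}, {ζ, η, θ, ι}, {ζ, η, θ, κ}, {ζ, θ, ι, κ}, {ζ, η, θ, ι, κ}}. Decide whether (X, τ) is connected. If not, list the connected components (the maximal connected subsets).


(X, τ) is disconnected; components = [{η}, {ι}, {κ}, {ζ, θ}].

Find clopen sets (U ∈ τ with X ∖ U ∈ τ):
  U = ∅, X ∖ U = {ζ, η, θ, ι, κ} — both open, so U is clopen.
  U = {η}, X ∖ U = {ζ, θ, ι, κ} — both open, so U is clopen.
  U = {ι}, X ∖ U = {ζ, η, θ, κ} — both open, so U is clopen.
  U = {κ}, X ∖ U = {ζ, η, θ, ι} — both open, so U is clopen.
  U = {ζ, θ}, X ∖ U = {η, ι, κ} — both open, so U is clopen.
  U = {η, ι}, X ∖ U = {ζ, θ, κ} — both open, so U is clopen.
  U = {η, κ}, X ∖ U = {ζ, θ, ι} — both open, so U is clopen.
  U = {ι, κ}, X ∖ U = {ζ, η, θ} — both open, so U is clopen.
  U = {ζ, η, θ}, X ∖ U = {ι, κ} — both open, so U is clopen.
  U = {ζ, θ, ι}, X ∖ U = {η, κ} — both open, so U is clopen.
  U = {ζ, θ, κ}, X ∖ U = {η, ι} — both open, so U is clopen.
  U = {η, ι, κ}, X ∖ U = {ζ, θ} — both open, so U is clopen.
  U = {ζ, η, θ, ι}, X ∖ U = {κ} — both open, so U is clopen.
  U = {ζ, η, θ, κ}, X ∖ U = {ι} — both open, so U is clopen.
  U = {ζ, θ, ι, κ}, X ∖ U = {η} — both open, so U is clopen.
  U = {ζ, η, θ, ι, κ}, X ∖ U = ∅ — both open, so U is clopen.
Nontrivial clopen(s) exist: e.g. {ι, κ}. So (X, τ) is disconnected.
Compute connected components by grouping points that agree on all clopens:
  component: {η}
  component: {ι}
  component: {κ}
  component: {ζ, θ}


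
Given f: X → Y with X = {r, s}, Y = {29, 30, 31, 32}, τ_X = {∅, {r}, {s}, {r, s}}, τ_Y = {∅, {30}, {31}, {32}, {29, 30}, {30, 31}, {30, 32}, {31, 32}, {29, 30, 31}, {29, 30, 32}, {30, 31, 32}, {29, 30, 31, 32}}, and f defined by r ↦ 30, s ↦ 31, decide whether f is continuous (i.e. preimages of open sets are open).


f IS continuous.

Compute f^{-1}(U) for each U ∈ τ_Y:
  U = ∅: f^{-1}(U) = ∅ ∈ τ_X ✓.
  U = {30}: f^{-1}(U) = {r} ∈ τ_X ✓.
  U = {31}: f^{-1}(U) = {s} ∈ τ_X ✓.
  U = {32}: f^{-1}(U) = ∅ ∈ τ_X ✓.
  U = {29, 30}: f^{-1}(U) = {r} ∈ τ_X ✓.
  U = {30, 31}: f^{-1}(U) = {r, s} ∈ τ_X ✓.
  U = {30, 32}: f^{-1}(U) = {r} ∈ τ_X ✓.
  U = {31, 32}: f^{-1}(U) = {s} ∈ τ_X ✓.
  U = {29, 30, 31}: f^{-1}(U) = {r, s} ∈ τ_X ✓.
  U = {29, 30, 32}: f^{-1}(U) = {r} ∈ τ_X ✓.
  U = {30, 31, 32}: f^{-1}(U) = {r, s} ∈ τ_X ✓.
  U = {29, 30, 31, 32}: f^{-1}(U) = {r, s} ∈ τ_X ✓.
Every preimage lies in τ_X, so f IS continuous.


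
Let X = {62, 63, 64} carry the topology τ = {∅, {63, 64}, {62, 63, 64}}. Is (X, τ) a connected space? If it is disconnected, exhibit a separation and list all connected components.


(X, τ) is connected.

Find clopen sets (U ∈ τ with X ∖ U ∈ τ):
  U = ∅, X ∖ U = {62, 63, 64} — both open, so U is clopen.
  U = {62, 63, 64}, X ∖ U = ∅ — both open, so U is clopen.
Only trivial clopens (∅ and X) exist, so (X, τ) is connected.
Compute connected components by grouping points that agree on all clopens:
  component: {62, 63, 64}


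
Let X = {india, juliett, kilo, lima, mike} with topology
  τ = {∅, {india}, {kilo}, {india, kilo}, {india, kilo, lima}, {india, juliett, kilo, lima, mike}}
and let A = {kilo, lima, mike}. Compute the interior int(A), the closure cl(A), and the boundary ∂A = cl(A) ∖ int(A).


int(A) = {kilo}, cl(A) = {juliett, kilo, lima, mike}, ∂A = {juliett, lima, mike}.

Closed sets in (X, τ) are complements of opens:
  closed(X, τ) = {∅, {juliett, mike}, {juliett, lima, mike}, {india, juliett, lima, mike}, {juliett, kilo, lima, mike}, {india, juliett, kilo, lima, mike}}.
int(A) = ⋃ {U ∈ τ : U ⊆ A}. Opens contained in A: ∅, {kilo}.
Taking the union of these: int(A) = {kilo}.
cl(A) = ⋂ {C closed : A ⊆ C}. Closed sets containing A: {juliett, kilo, lima, mike}, {india, juliett, kilo, lima, mike}.
Intersecting these: cl(A) = {juliett, kilo, lima, mike}.
∂A = cl(A) ∖ int(A) = {juliett, kilo, lima, mike} ∖ {kilo} = {juliett, lima, mike}.


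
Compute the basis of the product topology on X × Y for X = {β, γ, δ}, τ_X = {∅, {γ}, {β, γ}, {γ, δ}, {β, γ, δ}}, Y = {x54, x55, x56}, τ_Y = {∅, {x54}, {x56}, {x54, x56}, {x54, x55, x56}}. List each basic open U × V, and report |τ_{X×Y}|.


Basis B = {∅ × ∅, {γ} × {x54}, {γ} × {x56}, {β, γ} × {x54}, {β, γ} × {x56}, {γ} × {x54, x56}, {γ, δ} × {x54}, {γ, δ} × {x56}, {β, γ, δ} × {x54}, {β, γ, δ} × {x56}, {γ} × {x54, x55, x56}, {β, γ} × {x54, x56}, {γ, δ} × {x54, x56}, {β, γ} × {x54, x55, x56}, {β, γ, δ} × {x54, x56}, {γ, δ} × {x54, x55, x56}, {β, γ, δ} × {x54, x55, x56}}; |τ_{X×Y}| = 50.

Enumerate products U × V with U ∈ τ_X, V ∈ τ_Y (deduplicated):
  ∅ × ∅ = {} (∅)
  {γ} × {x54} = {(γ,x54)}
  {γ} × {x56} = {(γ,x56)}
  {β, γ} × {x54} = {(β,x54), (γ,x54)}
  {β, γ} × {x56} = {(β,x56), (γ,x56)}
  {γ} × {x54, x56} = {(γ,x54), (γ,x56)}
  {γ, δ} × {x54} = {(γ,x54), (δ,x54)}
  {γ, δ} × {x56} = {(γ,x56), (δ,x56)}
  {β, γ, δ} × {x54} = {(β,x54), (γ,x54), (δ,x54)}
  {β, γ, δ} × {x56} = {(β,x56), (γ,x56), (δ,x56)}
  {γ} × {x54, x55, x56} = {(γ,x54), (γ,x55), (γ,x56)}
  {β, γ} × {x54, x56} = {(β,x54), (β,x56), (γ,x54), (γ,x56)}
  {γ, δ} × {x54, x56} = {(γ,x54), (γ,x56), (δ,x54), (δ,x56)}
  {β, γ} × {x54, x55, x56} = {(β,x54), (β,x55), (β,x56), (γ,x54), (γ,x55), (γ,x56)}
  {β, γ, δ} × {x54, x56} = {(β,x54), (β,x56), (γ,x54), (γ,x56), (δ,x54), (δ,x56)}
  {γ, δ} × {x54, x55, x56} = {(γ,x54), (γ,x55), (γ,x56), (δ,x54), (δ,x55), (δ,x56)}
  {β, γ, δ} × {x54, x55, x56} = {(β,x54), (β,x55), (β,x56), (γ,x54), (γ,x55), (γ,x56), (δ,x54), (δ,x55), (δ,x56)}
These 17 distinct sets form the basis B.
Close under arbitrary unions to get τ_{X×Y}; counting gives |τ_{X×Y}| = 50.


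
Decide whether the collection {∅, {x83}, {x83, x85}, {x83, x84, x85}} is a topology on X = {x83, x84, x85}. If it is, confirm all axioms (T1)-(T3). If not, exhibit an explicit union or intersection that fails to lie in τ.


τ IS a topology on X.

Axiom (T1): ∅ ∈ τ? Yes; X ∈ τ? Yes.
Axiom (T2/T3): check pairwise unions and intersections of members of τ.
All pairwise intersections and unions checked — each lies in τ. Therefore τ satisfies (T1), (T2), (T3): it IS a topology on X.


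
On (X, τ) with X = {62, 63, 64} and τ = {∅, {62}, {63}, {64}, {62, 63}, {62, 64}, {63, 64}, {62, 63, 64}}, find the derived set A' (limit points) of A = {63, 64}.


A' = ∅

For each x ∈ X, list the open sets U ∈ τ with x ∈ U, then check whether U ∩ (A ∖ {x}) ≠ ∅ for every such U.
  x = 62: open {62} ∋ x has {62} ∩ (A ∖ {62}) = ∅, so x is NOT a limit point.
  x = 63: open {63} ∋ x has {63} ∩ (A ∖ {63}) = ∅, so x is NOT a limit point.
  x = 64: open {64} ∋ x has {64} ∩ (A ∖ {64}) = ∅, so x is NOT a limit point.
Collecting: A' = ∅.


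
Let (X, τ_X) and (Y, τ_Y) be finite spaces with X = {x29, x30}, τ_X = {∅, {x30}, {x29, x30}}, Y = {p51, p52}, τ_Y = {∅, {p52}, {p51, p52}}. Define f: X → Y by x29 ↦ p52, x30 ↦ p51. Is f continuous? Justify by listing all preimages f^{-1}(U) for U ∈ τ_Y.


f is NOT continuous.

Compute f^{-1}(U) for each U ∈ τ_Y:
  U = ∅: f^{-1}(U) = ∅ ∈ τ_X ✓.
  U = {p52}: f^{-1}(U) = {x29} ∉ τ_X ✗.
  U = {p51, p52}: f^{-1}(U) = {x29, x30} ∈ τ_X ✓.
Found U = {p52} with f^{-1}(U) = {x29} not in τ_X. Therefore f is NOT continuous.


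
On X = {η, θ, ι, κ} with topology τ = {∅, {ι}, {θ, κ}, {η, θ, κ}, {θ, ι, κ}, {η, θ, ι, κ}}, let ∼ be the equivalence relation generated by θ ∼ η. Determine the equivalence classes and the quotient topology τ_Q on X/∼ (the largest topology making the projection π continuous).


X/∼ = {[η=θ], [ι], [κ]}; |τ_Q| = 4.

Equivalence classes: [η=θ], [ι], [κ].
Quotient map π: X → X/∼ sends η ↦ [η=θ], θ ↦ [η=θ], ι ↦ [ι], κ ↦ [κ].
For each subset V ⊆ X/∼, compute π^{-1}(V) ⊆ X and check whether π^{-1}(V) ∈ τ. V is open in τ_Q iff π^{-1}(V) ∈ τ.
  V = {}: π^{-1}(V) = ∅ ∈ τ ✓.
  V = {[η=θ]}: π^{-1}(V) = {η, θ} ∉ τ ✗.
  V = {[ι]}: π^{-1}(V) = {ι} ∈ τ ✓.
  V = {[η=θ], [ι]}: π^{-1}(V) = {η, θ, ι} ∉ τ ✗.
  V = {[κ]}: π^{-1}(V) = {κ} ∉ τ ✗.
  V = {[η=θ], [κ]}: π^{-1}(V) = {η, θ, κ} ∈ τ ✓.
  V = {[ι], [κ]}: π^{-1}(V) = {ι, κ} ∉ τ ✗.
  V = {[η=θ], [ι], [κ]}: π^{-1}(V) = {η, θ, ι, κ} ∈ τ ✓.
Open sets in the quotient: τ_Q = {{}, {[ι]}, {[η=θ], [κ]}, {[η=θ], [ι], [κ]}} (4 elements).


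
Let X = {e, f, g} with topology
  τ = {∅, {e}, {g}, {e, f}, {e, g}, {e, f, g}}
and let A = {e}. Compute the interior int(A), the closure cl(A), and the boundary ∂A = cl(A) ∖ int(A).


int(A) = {e}, cl(A) = {e, f}, ∂A = {f}.

Closed sets in (X, τ) are complements of opens:
  closed(X, τ) = {∅, {f}, {g}, {e, f}, {f, g}, {e, f, g}}.
int(A) = ⋃ {U ∈ τ : U ⊆ A}. Opens contained in A: ∅, {e}.
Taking the union of these: int(A) = {e}.
cl(A) = ⋂ {C closed : A ⊆ C}. Closed sets containing A: {e, f}, {e, f, g}.
Intersecting these: cl(A) = {e, f}.
∂A = cl(A) ∖ int(A) = {e, f} ∖ {e} = {f}.


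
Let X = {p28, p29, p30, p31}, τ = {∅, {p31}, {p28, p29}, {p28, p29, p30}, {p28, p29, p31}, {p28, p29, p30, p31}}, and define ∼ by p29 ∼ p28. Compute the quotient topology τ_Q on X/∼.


X/∼ = {[p28=p29], [p30], [p31]}; |τ_Q| = 6.

Equivalence classes: [p28=p29], [p30], [p31].
Quotient map π: X → X/∼ sends p28 ↦ [p28=p29], p29 ↦ [p28=p29], p30 ↦ [p30], p31 ↦ [p31].
For each subset V ⊆ X/∼, compute π^{-1}(V) ⊆ X and check whether π^{-1}(V) ∈ τ. V is open in τ_Q iff π^{-1}(V) ∈ τ.
  V = {}: π^{-1}(V) = ∅ ∈ τ ✓.
  V = {[p28=p29]}: π^{-1}(V) = {p28, p29} ∈ τ ✓.
  V = {[p30]}: π^{-1}(V) = {p30} ∉ τ ✗.
  V = {[p28=p29], [p30]}: π^{-1}(V) = {p28, p29, p30} ∈ τ ✓.
  V = {[p31]}: π^{-1}(V) = {p31} ∈ τ ✓.
  V = {[p28=p29], [p31]}: π^{-1}(V) = {p28, p29, p31} ∈ τ ✓.
  V = {[p30], [p31]}: π^{-1}(V) = {p30, p31} ∉ τ ✗.
  V = {[p28=p29], [p30], [p31]}: π^{-1}(V) = {p28, p29, p30, p31} ∈ τ ✓.
Open sets in the quotient: τ_Q = {{}, {[p28=p29]}, {[p28=p29], [p30]}, {[p31]}, {[p28=p29], [p31]}, {[p28=p29], [p30], [p31]}} (6 elements).


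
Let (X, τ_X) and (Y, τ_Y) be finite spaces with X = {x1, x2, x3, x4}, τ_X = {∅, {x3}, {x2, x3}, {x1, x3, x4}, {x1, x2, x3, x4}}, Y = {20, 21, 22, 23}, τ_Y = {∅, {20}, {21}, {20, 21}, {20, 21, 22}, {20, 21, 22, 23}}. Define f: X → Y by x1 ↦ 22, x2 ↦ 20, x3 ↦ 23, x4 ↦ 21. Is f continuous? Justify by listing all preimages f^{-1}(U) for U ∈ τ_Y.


f is NOT continuous.

Compute f^{-1}(U) for each U ∈ τ_Y:
  U = ∅: f^{-1}(U) = ∅ ∈ τ_X ✓.
  U = {20}: f^{-1}(U) = {x2} ∉ τ_X ✗.
  U = {21}: f^{-1}(U) = {x4} ∉ τ_X ✗.
  U = {20, 21}: f^{-1}(U) = {x2, x4} ∉ τ_X ✗.
  U = {20, 21, 22}: f^{-1}(U) = {x1, x2, x4} ∉ τ_X ✗.
  U = {20, 21, 22, 23}: f^{-1}(U) = {x1, x2, x3, x4} ∈ τ_X ✓.
Found U = {20} with f^{-1}(U) = {x2} not in τ_X. Therefore f is NOT continuous.


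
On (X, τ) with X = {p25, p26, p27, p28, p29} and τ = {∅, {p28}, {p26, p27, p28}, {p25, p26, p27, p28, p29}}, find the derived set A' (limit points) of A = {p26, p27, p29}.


A' = {p25, p26, p27, p29}

For each x ∈ X, list the open sets U ∈ τ with x ∈ U, then check whether U ∩ (A ∖ {x}) ≠ ∅ for every such U.
  x = p25: opens ∋ x are {p25, p26, p27, p28, p29}; each meets A ∖ {p25}, so x IS a limit point.
  x = p26: opens ∋ x are {p26, p27, p28}, {p25, p26, p27, p28, p29}; each meets A ∖ {p26}, so x IS a limit point.
  x = p27: opens ∋ x are {p26, p27, p28}, {p25, p26, p27, p28, p29}; each meets A ∖ {p27}, so x IS a limit point.
  x = p28: open {p28} ∋ x has {p28} ∩ (A ∖ {p28}) = ∅, so x is NOT a limit point.
  x = p29: opens ∋ x are {p25, p26, p27, p28, p29}; each meets A ∖ {p29}, so x IS a limit point.
Collecting: A' = {p25, p26, p27, p29}.


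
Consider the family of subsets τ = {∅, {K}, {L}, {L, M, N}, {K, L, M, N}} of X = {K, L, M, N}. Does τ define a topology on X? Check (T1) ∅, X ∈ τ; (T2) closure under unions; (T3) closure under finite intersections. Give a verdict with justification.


τ is NOT a topology on X.

Axiom (T1): ∅ ∈ τ? Yes; X ∈ τ? Yes.
Axiom (T2/T3): check pairwise unions and intersections of members of τ.
Counterexample for (T2): {K} ∪ {L} = {K, L} ∉ τ. Therefore τ is NOT a topology.


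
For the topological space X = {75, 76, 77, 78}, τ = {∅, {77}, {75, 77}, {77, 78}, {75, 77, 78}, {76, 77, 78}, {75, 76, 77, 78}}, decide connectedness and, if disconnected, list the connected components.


(X, τ) is connected.

Find clopen sets (U ∈ τ with X ∖ U ∈ τ):
  U = ∅, X ∖ U = {75, 76, 77, 78} — both open, so U is clopen.
  U = {75, 76, 77, 78}, X ∖ U = ∅ — both open, so U is clopen.
Only trivial clopens (∅ and X) exist, so (X, τ) is connected.
Compute connected components by grouping points that agree on all clopens:
  component: {75, 76, 77, 78}


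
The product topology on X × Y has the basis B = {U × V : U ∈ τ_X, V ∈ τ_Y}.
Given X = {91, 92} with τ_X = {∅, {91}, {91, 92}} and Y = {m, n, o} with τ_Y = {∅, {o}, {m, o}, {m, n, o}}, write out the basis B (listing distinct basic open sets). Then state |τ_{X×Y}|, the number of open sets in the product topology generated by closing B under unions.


Basis B = {∅ × ∅, {91} × {o}, {91} × {m, o}, {91, 92} × {o}, {91} × {m, n, o}, {91, 92} × {m, o}, {91, 92} × {m, n, o}}; |τ_{X×Y}| = 10.

Enumerate products U × V with U ∈ τ_X, V ∈ τ_Y (deduplicated):
  ∅ × ∅ = {} (∅)
  {91} × {o} = {(91,o)}
  {91} × {m, o} = {(91,m), (91,o)}
  {91, 92} × {o} = {(91,o), (92,o)}
  {91} × {m, n, o} = {(91,m), (91,n), (91,o)}
  {91, 92} × {m, o} = {(91,m), (91,o), (92,m), (92,o)}
  {91, 92} × {m, n, o} = {(91,m), (91,n), (91,o), (92,m), (92,n), (92,o)}
These 7 distinct sets form the basis B.
Close under arbitrary unions to get τ_{X×Y}; counting gives |τ_{X×Y}| = 10.


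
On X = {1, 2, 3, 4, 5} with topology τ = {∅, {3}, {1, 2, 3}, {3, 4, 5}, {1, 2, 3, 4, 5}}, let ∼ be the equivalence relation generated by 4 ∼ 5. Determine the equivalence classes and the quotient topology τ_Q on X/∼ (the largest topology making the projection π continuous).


X/∼ = {[1], [2], [3], [4=5]}; |τ_Q| = 5.

Equivalence classes: [1], [2], [3], [4=5].
Quotient map π: X → X/∼ sends 1 ↦ [1], 2 ↦ [2], 3 ↦ [3], 4 ↦ [4=5], 5 ↦ [4=5].
For each subset V ⊆ X/∼, compute π^{-1}(V) ⊆ X and check whether π^{-1}(V) ∈ τ. V is open in τ_Q iff π^{-1}(V) ∈ τ.
  V = {}: π^{-1}(V) = ∅ ∈ τ ✓.
  V = {[1]}: π^{-1}(V) = {1} ∉ τ ✗.
  V = {[2]}: π^{-1}(V) = {2} ∉ τ ✗.
  V = {[1], [2]}: π^{-1}(V) = {1, 2} ∉ τ ✗.
  V = {[3]}: π^{-1}(V) = {3} ∈ τ ✓.
  V = {[1], [3]}: π^{-1}(V) = {1, 3} ∉ τ ✗.
  V = {[2], [3]}: π^{-1}(V) = {2, 3} ∉ τ ✗.
  V = {[1], [2], [3]}: π^{-1}(V) = {1, 2, 3} ∈ τ ✓.
  V = {[4=5]}: π^{-1}(V) = {4, 5} ∉ τ ✗.
  V = {[1], [4=5]}: π^{-1}(V) = {1, 4, 5} ∉ τ ✗.
  V = {[2], [4=5]}: π^{-1}(V) = {2, 4, 5} ∉ τ ✗.
  V = {[1], [2], [4=5]}: π^{-1}(V) = {1, 2, 4, 5} ∉ τ ✗.
  V = {[3], [4=5]}: π^{-1}(V) = {3, 4, 5} ∈ τ ✓.
  V = {[1], [3], [4=5]}: π^{-1}(V) = {1, 3, 4, 5} ∉ τ ✗.
  V = {[2], [3], [4=5]}: π^{-1}(V) = {2, 3, 4, 5} ∉ τ ✗.
  V = {[1], [2], [3], [4=5]}: π^{-1}(V) = {1, 2, 3, 4, 5} ∈ τ ✓.
Open sets in the quotient: τ_Q = {{}, {[3]}, {[1], [2], [3]}, {[3], [4=5]}, {[1], [2], [3], [4=5]}} (5 elements).


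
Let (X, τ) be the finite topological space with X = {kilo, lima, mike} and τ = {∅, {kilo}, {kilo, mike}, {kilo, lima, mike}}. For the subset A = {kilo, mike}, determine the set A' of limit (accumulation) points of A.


A' = {lima, mike}

For each x ∈ X, list the open sets U ∈ τ with x ∈ U, then check whether U ∩ (A ∖ {x}) ≠ ∅ for every such U.
  x = kilo: open {kilo} ∋ x has {kilo} ∩ (A ∖ {kilo}) = ∅, so x is NOT a limit point.
  x = lima: opens ∋ x are {kilo, lima, mike}; each meets A ∖ {lima}, so x IS a limit point.
  x = mike: opens ∋ x are {kilo, mike}, {kilo, lima, mike}; each meets A ∖ {mike}, so x IS a limit point.
Collecting: A' = {lima, mike}.


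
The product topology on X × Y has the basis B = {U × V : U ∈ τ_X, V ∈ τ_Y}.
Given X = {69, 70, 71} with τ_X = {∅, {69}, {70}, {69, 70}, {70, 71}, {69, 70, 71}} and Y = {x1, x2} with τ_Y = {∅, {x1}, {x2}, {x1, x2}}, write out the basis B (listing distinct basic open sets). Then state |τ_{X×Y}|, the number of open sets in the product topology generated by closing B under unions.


Basis B = {∅ × ∅, {69} × {x1}, {69} × {x2}, {70} × {x1}, {70} × {x2}, {69} × {x1, x2}, {69, 70} × {x1}, {69, 70} × {x2}, {70} × {x1, x2}, {70, 71} × {x1}, {70, 71} × {x2}, {69, 70, 71} × {x1}, {69, 70, 71} × {x2}, {69, 70} × {x1, x2}, {70, 71} × {x1, x2}, {69, 70, 71} × {x1, x2}}; |τ_{X×Y}| = 36.

Enumerate products U × V with U ∈ τ_X, V ∈ τ_Y (deduplicated):
  ∅ × ∅ = {} (∅)
  {69} × {x1} = {(69,x1)}
  {69} × {x2} = {(69,x2)}
  {70} × {x1} = {(70,x1)}
  {70} × {x2} = {(70,x2)}
  {69} × {x1, x2} = {(69,x1), (69,x2)}
  {69, 70} × {x1} = {(69,x1), (70,x1)}
  {69, 70} × {x2} = {(69,x2), (70,x2)}
  {70} × {x1, x2} = {(70,x1), (70,x2)}
  {70, 71} × {x1} = {(70,x1), (71,x1)}
  {70, 71} × {x2} = {(70,x2), (71,x2)}
  {69, 70, 71} × {x1} = {(69,x1), (70,x1), (71,x1)}
  {69, 70, 71} × {x2} = {(69,x2), (70,x2), (71,x2)}
  {69, 70} × {x1, x2} = {(69,x1), (69,x2), (70,x1), (70,x2)}
  {70, 71} × {x1, x2} = {(70,x1), (70,x2), (71,x1), (71,x2)}
  {69, 70, 71} × {x1, x2} = {(69,x1), (69,x2), (70,x1), (70,x2), (71,x1), (71,x2)}
These 16 distinct sets form the basis B.
Close under arbitrary unions to get τ_{X×Y}; counting gives |τ_{X×Y}| = 36.


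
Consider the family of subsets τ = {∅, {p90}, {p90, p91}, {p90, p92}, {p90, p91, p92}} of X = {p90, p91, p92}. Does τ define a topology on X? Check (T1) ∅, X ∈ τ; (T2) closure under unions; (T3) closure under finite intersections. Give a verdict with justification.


τ IS a topology on X.

Axiom (T1): ∅ ∈ τ? Yes; X ∈ τ? Yes.
Axiom (T2/T3): check pairwise unions and intersections of members of τ.
All pairwise intersections and unions checked — each lies in τ. Therefore τ satisfies (T1), (T2), (T3): it IS a topology on X.


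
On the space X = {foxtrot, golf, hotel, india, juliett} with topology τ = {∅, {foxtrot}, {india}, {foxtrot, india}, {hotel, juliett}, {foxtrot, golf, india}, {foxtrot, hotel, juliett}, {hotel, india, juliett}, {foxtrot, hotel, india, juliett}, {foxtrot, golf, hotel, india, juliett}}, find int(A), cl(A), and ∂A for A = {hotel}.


int(A) = ∅, cl(A) = {hotel, juliett}, ∂A = {hotel, juliett}.

Closed sets in (X, τ) are complements of opens:
  closed(X, τ) = {∅, {golf}, {foxtrot, golf}, {golf, india}, {hotel, juliett}, {foxtrot, golf, india}, {golf, hotel, juliett}, {foxtrot, golf, hotel, juliett}, {golf, hotel, india, juliett}, {foxtrot, golf, hotel, india, juliett}}.
int(A) = ⋃ {U ∈ τ : U ⊆ A}. Opens contained in A: ∅.
Taking the union of these: int(A) = ∅.
cl(A) = ⋂ {C closed : A ⊆ C}. Closed sets containing A: {hotel, juliett}, {golf, hotel, juliett}, {foxtrot, golf, hotel, juliett}, {golf, hotel, india, juliett}, {foxtrot, golf, hotel, india, juliett}.
Intersecting these: cl(A) = {hotel, juliett}.
∂A = cl(A) ∖ int(A) = {hotel, juliett} ∖ ∅ = {hotel, juliett}.


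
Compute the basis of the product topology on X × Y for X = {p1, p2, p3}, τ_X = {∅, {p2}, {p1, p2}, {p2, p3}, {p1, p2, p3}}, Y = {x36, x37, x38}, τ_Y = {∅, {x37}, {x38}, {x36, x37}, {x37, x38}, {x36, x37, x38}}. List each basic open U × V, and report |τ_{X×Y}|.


Basis B = {∅ × ∅, {p2} × {x37}, {p2} × {x38}, {p1, p2} × {x37}, {p1, p2} × {x38}, {p2} × {x36, x37}, {p2} × {x37, x38}, {p2, p3} × {x37}, {p2, p3} × {x38}, {p1, p2, p3} × {x37}, {p1, p2, p3} × {x38}, {p2} × {x36, x37, x38}, {p1, p2} × {x36, x37}, {p1, p2} × {x37, x38}, {p2, p3} × {x36, x37}, {p2, p3} × {x37, x38}, {p1, p2} × {x36, x37, x38}, {p1, p2, p3} × {x36, x37}, {p1, p2, p3} × {x37, x38}, {p2, p3} × {x36, x37, x38}, {p1, p2, p3} × {x36, x37, x38}}; |τ_{X×Y}| = 70.

Enumerate products U × V with U ∈ τ_X, V ∈ τ_Y (deduplicated):
  ∅ × ∅ = {} (∅)
  {p2} × {x37} = {(p2,x37)}
  {p2} × {x38} = {(p2,x38)}
  {p1, p2} × {x37} = {(p1,x37), (p2,x37)}
  {p1, p2} × {x38} = {(p1,x38), (p2,x38)}
  {p2} × {x36, x37} = {(p2,x36), (p2,x37)}
  {p2} × {x37, x38} = {(p2,x37), (p2,x38)}
  {p2, p3} × {x37} = {(p2,x37), (p3,x37)}
  {p2, p3} × {x38} = {(p2,x38), (p3,x38)}
  {p1, p2, p3} × {x37} = {(p1,x37), (p2,x37), (p3,x37)}
  {p1, p2, p3} × {x38} = {(p1,x38), (p2,x38), (p3,x38)}
  {p2} × {x36, x37, x38} = {(p2,x36), (p2,x37), (p2,x38)}
  {p1, p2} × {x36, x37} = {(p1,x36), (p1,x37), (p2,x36), (p2,x37)}
  {p1, p2} × {x37, x38} = {(p1,x37), (p1,x38), (p2,x37), (p2,x38)}
  {p2, p3} × {x36, x37} = {(p2,x36), (p2,x37), (p3,x36), (p3,x37)}
  {p2, p3} × {x37, x38} = {(p2,x37), (p2,x38), (p3,x37), (p3,x38)}
  {p1, p2} × {x36, x37, x38} = {(p1,x36), (p1,x37), (p1,x38), (p2,x36), (p2,x37), (p2,x38)}
  {p1, p2, p3} × {x36, x37} = {(p1,x36), (p1,x37), (p2,x36), (p2,x37), (p3,x36), (p3,x37)}
  {p1, p2, p3} × {x37, x38} = {(p1,x37), (p1,x38), (p2,x37), (p2,x38), (p3,x37), (p3,x38)}
  {p2, p3} × {x36, x37, x38} = {(p2,x36), (p2,x37), (p2,x38), (p3,x36), (p3,x37), (p3,x38)}
  {p1, p2, p3} × {x36, x37, x38} = {(p1,x36), (p1,x37), (p1,x38), (p2,x36), (p2,x37), (p2,x38), (p3,x36), (p3,x37), (p3,x38)}
These 21 distinct sets form the basis B.
Close under arbitrary unions to get τ_{X×Y}; counting gives |τ_{X×Y}| = 70.
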